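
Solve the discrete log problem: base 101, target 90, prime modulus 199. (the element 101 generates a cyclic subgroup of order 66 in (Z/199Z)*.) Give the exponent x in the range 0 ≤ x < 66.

58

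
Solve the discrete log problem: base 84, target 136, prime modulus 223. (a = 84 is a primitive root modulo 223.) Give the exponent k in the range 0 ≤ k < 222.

126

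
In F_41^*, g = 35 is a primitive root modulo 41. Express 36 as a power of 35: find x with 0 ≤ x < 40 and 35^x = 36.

Successive powers of 35 modulo 41:
  35^0=1  35^1=35  35^2=36
So 35^2 ≡ 36 (mod 41), giving x = 2.

2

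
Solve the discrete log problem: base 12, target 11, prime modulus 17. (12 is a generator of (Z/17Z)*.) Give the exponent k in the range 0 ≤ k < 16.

3

Successive powers of 12 modulo 17:
  12^0=1  12^1=12  12^2=8  12^3=11
So 12^3 ≡ 11 (mod 17), giving k = 3.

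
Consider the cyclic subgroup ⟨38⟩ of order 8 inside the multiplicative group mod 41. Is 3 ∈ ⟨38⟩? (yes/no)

⟨38⟩ has order 8; its elements mod 41 are {1, 3, 9, 14, 27, 32, 38, 40}.
3 is in this set.

yes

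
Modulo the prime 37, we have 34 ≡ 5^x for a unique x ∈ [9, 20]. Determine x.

16

Compute 5^9 mod 37 = 6, then multiply by 5 repeatedly:
  5^9=6  5^10=30  5^11=2  5^12=10  5^13=13
  5^14=28  5^15=29  5^16=34
Found 34 at exponent 16.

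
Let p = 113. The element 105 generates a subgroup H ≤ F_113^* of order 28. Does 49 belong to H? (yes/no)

49 ∈ ⟨105⟩ iff 49^28 ≡ 1 (mod 113), since |⟨105⟩| = 28.
49^28 mod 113 = 1.
Since 1 = 1, 49 lies in the subgroup.

yes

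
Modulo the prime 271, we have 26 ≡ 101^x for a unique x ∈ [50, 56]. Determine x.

Compute 101^50 mod 271 = 158, then multiply by 101 repeatedly:
  101^50=158  101^51=240  101^52=121  101^53=26
Found 26 at exponent 53.

53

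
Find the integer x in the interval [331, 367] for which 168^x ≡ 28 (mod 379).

Compute 168^331 mod 379 = 330, then multiply by 168 repeatedly:
  168^331=330  168^332=106  168^333=374  168^334=297  168^335=247
  168^336=185  168^337=2  168^338=336  168^339=356  168^340=305
  168^341=75  168^342=93  168^343=85  168^344=257  168^345=349
  168^346=266  168^347=345  168^348=352  168^349=12  168^350=121
  168^351=241  168^352=314  168^353=71  168^354=179  168^355=131
  168^356=26  168^357=199  168^358=80  168^359=175  168^360=217
  168^361=72  168^362=347  168^363=309  168^364=368  168^365=47
  168^366=316  168^367=28
Found 28 at exponent 367.

367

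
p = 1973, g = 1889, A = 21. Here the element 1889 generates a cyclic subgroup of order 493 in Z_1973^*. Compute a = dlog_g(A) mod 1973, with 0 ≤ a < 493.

75

Baby-step giant-step with m = ceil(sqrt(493)) = 23.
Baby table (1889^j mod 1973 for j=0..22):
  0:1  1:1889  2:1137  3:1169  4:454  5:1324  6:1245  7:1962
  8:924  9:1304  10:952  11:925  12:1220  13:116  14:121  15:1674
  16:1440  17:1366  18:1663  19:391  20:697  21:642  22:1316
Giant step factor: 1889^(-23) ≡ 458 (mod 1973).
Scan 21·458^i mod 1973 for i = 0, 1, …:
  i=0: 21   i=1: 1726   i=2: 1308   i=3: 1245
Match at i=3, j=6: a = 3·23 + 6 = 75.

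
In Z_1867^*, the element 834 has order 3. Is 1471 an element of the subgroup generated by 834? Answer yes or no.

1471 ∈ ⟨834⟩ iff 1471^3 ≡ 1 (mod 1867), since |⟨834⟩| = 3.
1471^3 mod 1867 = 1018.
Since 1018 ≠ 1, 1471 does not lie in the subgroup.

no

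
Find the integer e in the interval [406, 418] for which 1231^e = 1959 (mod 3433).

414

Compute 1231^406 mod 3433 = 1624, then multiply by 1231 repeatedly:
  1231^406=1624  1231^407=1138  1231^408=214  1231^409=2526  1231^410=2641
  1231^411=20  1231^412=589  1231^413=696  1231^414=1959
Found 1959 at exponent 414.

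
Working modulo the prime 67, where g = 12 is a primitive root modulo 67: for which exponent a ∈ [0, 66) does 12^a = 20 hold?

Baby-step giant-step with m = ceil(sqrt(66)) = 9.
Baby table (12^j mod 67 for j=0..8):
  0:1  1:12  2:10  3:53  4:33  5:61  6:62  7:7
  8:17
Giant step factor: 12^(-9) ≡ 45 (mod 67).
Scan 20·45^i mod 67 for i = 0, 1, …:
  i=0: 20   i=1: 29   i=2: 32   i=3: 33
Match at i=3, j=4: a = 3·9 + 4 = 31.

31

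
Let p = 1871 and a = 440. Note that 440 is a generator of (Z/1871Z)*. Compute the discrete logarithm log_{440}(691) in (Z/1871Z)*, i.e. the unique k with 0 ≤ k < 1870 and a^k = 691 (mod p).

221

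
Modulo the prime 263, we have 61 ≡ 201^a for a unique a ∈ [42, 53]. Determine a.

Compute 201^42 mod 263 = 89, then multiply by 201 repeatedly:
  201^42=89  201^43=5  201^44=216  201^45=21  201^46=13
  201^47=246  201^48=2  201^49=139  201^50=61
Found 61 at exponent 50.

50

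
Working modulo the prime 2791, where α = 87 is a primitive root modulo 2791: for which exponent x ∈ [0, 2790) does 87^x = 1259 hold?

248

Baby-step giant-step with m = ceil(sqrt(2790)) = 53.
Baby table (87^j mod 2791 for j=0..52):
  0:1  1:87  2:1987  3:2618  4:1695  5:2333  6:2019  7:2611
  8:1086  9:2379  10:439  11:1910  12:1501  13:2201  14:1699  15:2681
  16:1594  17:1919  18:2284  19:547  20:142  21:1190  22:263  23:553
  24:664  25:1948  26:2016  27:2350  28:707  29:107  30:936  31:493
  32:1026  33:2741  34:1232  35:1126  36:277  37:1771  38:572  39:2317
  40:627  41:1520  42:1063  43:378  44:2185  45:307  46:1590  47:1571
  48:2709  49:1239  50:1735  51:231  52:560
Giant step factor: 87^(-53) ≡ 1105 (mod 2791).
Scan 1259·1105^i mod 2791 for i = 0, 1, …:
  i=0: 1259   i=1: 1277   i=2: 1630   i=3: 955
  i=4: 277
Match at i=4, j=36: x = 4·53 + 36 = 248.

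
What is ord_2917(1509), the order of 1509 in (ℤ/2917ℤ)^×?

The order of 1509 must divide p − 1 = 2916 = 2^2 · 3^6.
Divisors: 1, 2, 3, 4, 6, 9, 12, 18, 27, 36, 54, 81, 108, 162, 243, 324, 486, 729, 972, 1458, 2916.
Check each in increasing order: 1509^1 ≡ 1509;  1509^2 ≡ 1821;  1509^3 ≡ 75;  1509^4 ≡ 2329;  1509^6 ≡ 2708;  1509^9 ≡ 1827;  1509^12 ≡ 2843;  1509^18 ≡ 881;  1509^27 ≡ 2320;  1509^36 ≡ 239;  1509^54 ≡ 535;  1509^81 ≡ 1475;  1509^108 ≡ 359;  1509^162 ≡ 2460;  1509^243 ≡ 2669;  1509^324 ≡ 1742;  1509^486 ≡ 247;  1509^729 ≡ 1.
Smallest exponent giving 1 is 729.

729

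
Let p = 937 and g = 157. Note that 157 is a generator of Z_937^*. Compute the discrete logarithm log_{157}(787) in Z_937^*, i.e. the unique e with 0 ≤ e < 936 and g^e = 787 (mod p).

290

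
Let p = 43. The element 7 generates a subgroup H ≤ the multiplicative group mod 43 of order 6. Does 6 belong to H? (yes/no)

⟨7⟩ has order 6; its elements mod 43 are {1, 6, 7, 36, 37, 42}.
6 is in this set.

yes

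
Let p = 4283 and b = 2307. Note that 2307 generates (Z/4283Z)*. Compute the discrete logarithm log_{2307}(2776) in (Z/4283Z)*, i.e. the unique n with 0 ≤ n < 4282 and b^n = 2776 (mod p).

4114

Baby-step giant-step with m = ceil(sqrt(4282)) = 66.
Baby table (2307^j mod 4283 for j=0..65):
  0:1  1:2307  2:2763  3:1137  4:1863  5:2092  6:3586  7:2429
  8:1539  9:4149  10:3521  11:2379  12:1830  13:3055  14:2350  15:3455
  16:22  17:3641  18:824  19:3599  20:2439  21:3194  22:1798  23:2042
  24:3877  25:1335  26:368  27:942  28:1713  29:2965  30:304  31:3199
  32:484  33:3008  34:996  35:2084  36:2262  37:1740  38:1009  39:2094
  40:3917  41:3672  42:3813  43:3592  44:3422  45:985  46:2405  47:1850
  48:2082  49:1931  50:497  51:3018  52:2651  53:4016  54:783  55:3238
  56:514  57:3690  58:2509  59:1930  60:2473  61:255  62:1514  63:2153
  64:2974  65:3935
Giant step factor: 2307^(-66) ≡ 4075 (mod 4283).
Scan 2776·4075^i mod 4283 for i = 0, 1, …:
  i=0: 2776   i=1: 797   i=2: 1261   i=3: 3258
  i=4: 3333   i=5: 582   i=6: 3151   i=7: 4174
  i=8: 1257   i=9: 4090     …   i=61: 362
  i=62: 1798
Match at i=62, j=22: n = 62·66 + 22 = 4114.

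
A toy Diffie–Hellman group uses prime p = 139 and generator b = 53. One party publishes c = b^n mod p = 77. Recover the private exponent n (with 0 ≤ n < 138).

Baby-step giant-step with m = ceil(sqrt(138)) = 12.
Baby table (53^j mod 139 for j=0..11):
  0:1  1:53  2:29  3:8  4:7  5:93  6:64  7:56
  8:49  9:95  10:31  11:114
Giant step factor: 53^(-12) ≡ 77 (mod 139).
Scan 77·77^i mod 139 for i = 0, 1, …:
  i=0: 77   i=1: 91   i=2: 57   i=3: 80
  i=4: 44   i=5: 52   i=6: 112   i=7: 6
  i=8: 45   i=9: 129   i=10: 64
Match at i=10, j=6: n = 10·12 + 6 = 126.

126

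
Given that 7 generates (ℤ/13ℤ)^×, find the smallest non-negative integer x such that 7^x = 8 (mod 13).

9

Successive powers of 7 modulo 13:
  7^0=1  7^1=7  7^2=10  7^3=5  7^4=9  7^5=11
  7^6=12  7^7=6  7^8=3  7^9=8
So 7^9 ≡ 8 (mod 13), giving x = 9.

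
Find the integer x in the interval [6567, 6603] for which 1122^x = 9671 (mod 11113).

Compute 1122^6567 mod 11113 = 6483, then multiply by 1122 repeatedly:
  1122^6567=6483  1122^6568=6024  1122^6569=2224  1122^6570=6016  1122^6571=4361
  1122^6572=3322  1122^6573=4429  1122^6574=1827  1122^6575=5102  1122^6576=1249
  1122^6577=1140  1122^6578=1085  1122^6579=6053  1122^6580=1423  1122^6581=7447
  1122^6582=9671
Found 9671 at exponent 6582.

6582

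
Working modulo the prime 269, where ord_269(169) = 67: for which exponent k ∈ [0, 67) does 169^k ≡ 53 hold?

29

Baby-step giant-step with m = ceil(sqrt(67)) = 9.
Baby table (169^j mod 269 for j=0..8):
  0:1  1:169  2:47  3:142  4:57  5:218  6:258  7:24
  8:21
Giant step factor: 169^(-9) ≡ 119 (mod 269).
Scan 53·119^i mod 269 for i = 0, 1, …:
  i=0: 53   i=1: 120   i=2: 23   i=3: 47
Match at i=3, j=2: k = 3·9 + 2 = 29.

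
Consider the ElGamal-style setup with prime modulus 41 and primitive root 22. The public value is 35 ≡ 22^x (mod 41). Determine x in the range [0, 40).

Successive powers of 22 modulo 41:
  22^0=1  22^1=22  22^2=33  22^3=29  22^4=23  22^5=14
  22^6=21  22^7=11  22^8=37  22^9=35
So 22^9 ≡ 35 (mod 41), giving x = 9.

9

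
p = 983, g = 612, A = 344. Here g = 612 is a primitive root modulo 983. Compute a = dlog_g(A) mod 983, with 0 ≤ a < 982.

604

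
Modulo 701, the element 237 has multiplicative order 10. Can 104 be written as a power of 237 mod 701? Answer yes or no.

no

⟨237⟩ has order 10; its elements mod 701 are {1, 63, 89, 210, 237, 464, 491, 612, 638, 700}.
104 is not in this set.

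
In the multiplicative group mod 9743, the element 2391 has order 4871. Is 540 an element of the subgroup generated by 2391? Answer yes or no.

no

540 ∈ ⟨2391⟩ iff 540^4871 ≡ 1 (mod 9743), since |⟨2391⟩| = 4871.
540^4871 mod 9743 = 9742.
Since 9742 ≠ 1, 540 does not lie in the subgroup.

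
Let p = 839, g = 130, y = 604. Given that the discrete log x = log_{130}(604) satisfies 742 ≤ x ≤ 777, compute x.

777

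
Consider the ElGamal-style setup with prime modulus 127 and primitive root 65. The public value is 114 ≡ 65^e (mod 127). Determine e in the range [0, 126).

67

Baby-step giant-step with m = ceil(sqrt(126)) = 12.
Baby table (65^j mod 127 for j=0..11):
  0:1  1:65  2:34  3:51  4:13  5:83  6:61  7:28
  8:42  9:63  10:31  11:110
Giant step factor: 65^(-12) ≡ 117 (mod 127).
Scan 114·117^i mod 127 for i = 0, 1, …:
  i=0: 114   i=1: 3   i=2: 97   i=3: 46
  i=4: 48   i=5: 28
Match at i=5, j=7: e = 5·12 + 7 = 67.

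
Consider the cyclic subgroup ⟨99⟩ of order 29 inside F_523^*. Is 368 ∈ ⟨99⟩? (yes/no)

368 ∈ ⟨99⟩ iff 368^29 ≡ 1 (mod 523), since |⟨99⟩| = 29.
368^29 mod 523 = 1.
Since 1 = 1, 368 lies in the subgroup.

yes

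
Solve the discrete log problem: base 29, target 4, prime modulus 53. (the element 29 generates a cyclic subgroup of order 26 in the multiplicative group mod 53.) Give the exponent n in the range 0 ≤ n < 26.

Successive powers of 29 modulo 53:
  29^0=1  29^1=29  29^2=46  29^3=9  29^4=49  29^5=43
  29^6=28  29^7=17  29^8=16  29^9=40  29^10=47  29^11=38
  29^12=42  29^13=52  29^14=24  29^15=7  29^16=44  29^17=4
So 29^17 ≡ 4 (mod 53), giving n = 17.

17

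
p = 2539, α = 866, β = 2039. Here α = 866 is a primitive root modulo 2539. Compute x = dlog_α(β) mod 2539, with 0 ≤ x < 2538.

613

Baby-step giant-step with m = ceil(sqrt(2538)) = 51.
Baby table (866^j mod 2539 for j=0..50):
  0:1  1:866  2:951  3:930  4:517  5:858  6:1640  7:939
  8:694  9:1800  10:2393  11:514  12:799  13:1326  14:688  15:1682
  16:1765  17:12  18:236  19:1256  20:1004  21:1126  22:140  23:1907
  24:1112  25:711  26:1288  27:787  28:1090  29:1971  30:678  31:639
  32:2411  33:868  34:144  35:293  36:2377  37:1892  38:817  39:1680
  40:33  41:649  42:915  43:222  44:1827  45:385  46:801  47:519
  48:51  49:1003  50:260
Giant step factor: 866^(-51) ≡ 1030 (mod 2539).
Scan 2039·1030^i mod 2539 for i = 0, 1, …:
  i=0: 2039   i=1: 417   i=2: 419   i=3: 2479
  i=4: 1675   i=5: 1269   i=6: 2024   i=7: 201
  i=8: 1371   i=9: 446   i=10: 2360   i=11: 977
  i=12: 866
Match at i=12, j=1: x = 12·51 + 1 = 613.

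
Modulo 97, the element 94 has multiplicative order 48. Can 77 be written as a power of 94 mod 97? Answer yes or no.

77 ∈ ⟨94⟩ iff 77^48 ≡ 1 (mod 97), since |⟨94⟩| = 48.
77^48 mod 97 = 96.
Since 96 ≠ 1, 77 does not lie in the subgroup.

no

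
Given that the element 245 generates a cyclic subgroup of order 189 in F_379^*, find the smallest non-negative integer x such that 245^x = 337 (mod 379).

71

Baby-step giant-step with m = ceil(sqrt(189)) = 14.
Baby table (245^j mod 379 for j=0..13):
  0:1  1:245  2:143  3:167  4:362  5:4  6:222  7:193
  8:289  9:311  10:16  11:130  12:14  13:19
Giant step factor: 245^(-14) ≡ 294 (mod 379).
Scan 337·294^i mod 379 for i = 0, 1, …:
  i=0: 337   i=1: 159   i=2: 129   i=3: 26
  i=4: 64   i=5: 245
Match at i=5, j=1: x = 5·14 + 1 = 71.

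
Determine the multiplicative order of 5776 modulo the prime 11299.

The order of 5776 must divide p − 1 = 11298 = 2 · 3 · 7 · 269.
Divisors: 1, 2, 3, 6, 7, 14, 21, 42, 269, 538, 807, 1614, 1883, 3766, 5649, 11298.
Check each in increasing order: 5776^1 ≡ 5776;  5776^2 ≡ 7528;  5776^3 ≡ 3176;  5776^6 ≡ 8268;  5776^7 ≡ 6394;  5776^14 ≡ 3454;  5776^21 ≡ 6630;  5776^42 ≡ 3790;  5776^269 ≡ 4398;  5776^538 ≡ 9815;  5776^807 ≡ 4190;  5776^1614 ≡ 8753;  5776^1883 ≡ 1.
Smallest exponent giving 1 is 1883.

1883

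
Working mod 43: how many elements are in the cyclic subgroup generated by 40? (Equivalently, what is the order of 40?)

21

The order of 40 must divide p − 1 = 42 = 2 · 3 · 7.
Divisors: 1, 2, 3, 6, 7, 14, 21, 42.
Check each in increasing order: 40^1 ≡ 40;  40^2 ≡ 9;  40^3 ≡ 16;  40^6 ≡ 41;  40^7 ≡ 6;  40^14 ≡ 36;  40^21 ≡ 1.
Smallest exponent giving 1 is 21.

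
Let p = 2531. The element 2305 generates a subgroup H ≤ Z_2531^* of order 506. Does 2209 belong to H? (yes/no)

yes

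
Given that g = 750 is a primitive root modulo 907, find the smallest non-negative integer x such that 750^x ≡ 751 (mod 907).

Baby-step giant-step with m = ceil(sqrt(906)) = 31.
Baby table (750^j mod 907 for j=0..30):
  0:1  1:750  2:160  3:276  4:204  5:624  6:895  7:70
  8:801  9:316  10:273  11:675  12:144  13:67  14:365  15:743
  16:352  17:63  18:86  19:103  20:155  21:154  22:311  23:151
  24:782  25:578  26:861  27:873  28:803  29:2  30:593
Giant step factor: 750^(-31) ≡ 445 (mod 907).
Scan 751·445^i mod 907 for i = 0, 1, …:
  i=0: 751   i=1: 419   i=2: 520   i=3: 115
  i=4: 383   i=5: 826   i=6: 235   i=7: 270
  i=8: 426   i=9: 7   i=10: 394   i=11: 279
  i=12: 803
Match at i=12, j=28: x = 12·31 + 28 = 400.

400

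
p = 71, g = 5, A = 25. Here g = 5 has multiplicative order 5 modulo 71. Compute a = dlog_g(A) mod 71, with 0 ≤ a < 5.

Successive powers of 5 modulo 71:
  5^0=1  5^1=5  5^2=25
So 5^2 ≡ 25 (mod 71), giving a = 2.

2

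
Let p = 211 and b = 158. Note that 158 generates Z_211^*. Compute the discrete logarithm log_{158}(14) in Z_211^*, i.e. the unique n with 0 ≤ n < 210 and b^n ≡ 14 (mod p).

Baby-step giant-step with m = ceil(sqrt(210)) = 15.
Baby table (158^j mod 211 for j=0..14):
  0:1  1:158  2:66  3:89  4:136  5:177  6:114  7:77
  8:139  9:18  10:101  11:133  12:125  13:127  14:21
Giant step factor: 158^(-15) ≡ 40 (mod 211).
Scan 14·40^i mod 211 for i = 0, 1, …:
  i=0: 14   i=1: 138   i=2: 34   i=3: 94
  i=4: 173   i=5: 168   i=6: 179   i=7: 197
  i=8: 73   i=9: 177
Match at i=9, j=5: n = 9·15 + 5 = 140.

140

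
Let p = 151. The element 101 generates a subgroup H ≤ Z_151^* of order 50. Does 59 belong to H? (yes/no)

yes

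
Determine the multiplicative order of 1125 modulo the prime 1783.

The order of 1125 must divide p − 1 = 1782 = 2 · 3^4 · 11.
Divisors: 1, 2, 3, 6, 9, 11, 18, 22, 27, 33, 54, 66, 81, 99, 162, 198, 297, 594, 891, 1782.
Check each in increasing order: 1125^1 ≡ 1125;  1125^2 ≡ 1478;  1125^3 ≡ 994;  1125^6 ≡ 254;  1125^9 ≡ 1073;  1125^11 ≡ 807;  1125^18 ≡ 1294;  1125^22 ≡ 454;  1125^27 ≡ 1288;  1125^33 ≡ 863;  1125^54 ≡ 754;  1125^66 ≡ 1258;  1125^81 ≡ 1200;  1125^99 ≡ 1590;  1125^162 ≡ 1119;  1125^198 ≡ 1589;  1125^297 ≡ 1782;  1125^594 ≡ 1.
Smallest exponent giving 1 is 594.

594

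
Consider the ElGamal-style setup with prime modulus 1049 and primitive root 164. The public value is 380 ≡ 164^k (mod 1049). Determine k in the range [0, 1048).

Baby-step giant-step with m = ceil(sqrt(1048)) = 33.
Baby table (164^j mod 1049 for j=0..32):
  0:1  1:164  2:671  3:948  4:220  5:414  6:760  7:858
  8:146  9:866  10:409  11:989  12:650  13:651  14:815  15:437
  16:336  17:556  18:970  19:681  20:490  21:636  22:453  23:862
  24:802  25:403  26:5  27:820  28:208  29:544  30:51  31:1021
  32:653
Giant step factor: 164^(-33) ≡ 279 (mod 1049).
Scan 380·279^i mod 1049 for i = 0, 1, …:
  i=0: 380   i=1: 71   i=2: 927   i=3: 579
  i=4: 1044   i=5: 703   i=6: 1023   i=7: 89
  i=8: 704   i=9: 253     …   i=19: 622
  i=20: 453
Match at i=20, j=22: k = 20·33 + 22 = 682.

682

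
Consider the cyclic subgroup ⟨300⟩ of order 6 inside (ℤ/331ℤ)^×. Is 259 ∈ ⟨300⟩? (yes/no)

no

⟨300⟩ has order 6; its elements mod 331 are {1, 31, 32, 299, 300, 330}.
259 is not in this set.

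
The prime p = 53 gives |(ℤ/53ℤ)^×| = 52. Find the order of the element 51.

The order of 51 must divide p − 1 = 52 = 2^2 · 13.
Divisors: 1, 2, 4, 13, 26, 52.
Check each in increasing order: 51^1 ≡ 51;  51^2 ≡ 4;  51^4 ≡ 16;  51^13 ≡ 23;  51^26 ≡ 52;  51^52 ≡ 1.
Smallest exponent giving 1 is 52.

52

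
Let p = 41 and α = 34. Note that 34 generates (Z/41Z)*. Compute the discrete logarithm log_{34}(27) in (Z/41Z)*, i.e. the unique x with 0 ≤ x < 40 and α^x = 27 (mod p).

Successive powers of 34 modulo 41:
  34^0=1  34^1=34  34^2=8  34^3=26  34^4=23  34^5=3
  34^6=20  34^7=24  34^8=37  34^9=28  34^10=9  34^11=19
  34^12=31  34^13=29  34^14=2  34^15=27
So 34^15 ≡ 27 (mod 41), giving x = 15.

15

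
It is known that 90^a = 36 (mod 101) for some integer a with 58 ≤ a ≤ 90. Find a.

80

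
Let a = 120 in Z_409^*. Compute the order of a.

102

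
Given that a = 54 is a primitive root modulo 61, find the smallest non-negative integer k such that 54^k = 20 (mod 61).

36

Baby-step giant-step with m = ceil(sqrt(60)) = 8.
Baby table (54^j mod 61 for j=0..7):
  0:1  1:54  2:49  3:23  4:22  5:29  6:41  7:18
Giant step factor: 54^(-8) ≡ 15 (mod 61).
Scan 20·15^i mod 61 for i = 0, 1, …:
  i=0: 20   i=1: 56   i=2: 47   i=3: 34
  i=4: 22
Match at i=4, j=4: k = 4·8 + 4 = 36.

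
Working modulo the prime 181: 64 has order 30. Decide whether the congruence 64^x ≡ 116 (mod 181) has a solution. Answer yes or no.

116 ∈ ⟨64⟩ iff 116^30 ≡ 1 (mod 181), since |⟨64⟩| = 30.
116^30 mod 181 = 48.
Since 48 ≠ 1, 116 does not lie in the subgroup.

no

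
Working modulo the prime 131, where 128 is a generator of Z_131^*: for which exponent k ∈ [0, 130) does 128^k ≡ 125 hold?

94

Baby-step giant-step with m = ceil(sqrt(130)) = 12.
Baby table (128^j mod 131 for j=0..11):
  0:1  1:128  2:9  3:104  4:81  5:19  6:74  7:40
  8:11  9:98  10:99  11:96
Giant step factor: 128^(-12) ≡ 5 (mod 131).
Scan 125·5^i mod 131 for i = 0, 1, …:
  i=0: 125   i=1: 101   i=2: 112   i=3: 36
  i=4: 49   i=5: 114   i=6: 46   i=7: 99
Match at i=7, j=10: k = 7·12 + 10 = 94.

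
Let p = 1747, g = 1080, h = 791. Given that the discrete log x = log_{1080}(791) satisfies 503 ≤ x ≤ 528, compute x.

507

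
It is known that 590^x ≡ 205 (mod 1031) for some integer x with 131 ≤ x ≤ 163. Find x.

139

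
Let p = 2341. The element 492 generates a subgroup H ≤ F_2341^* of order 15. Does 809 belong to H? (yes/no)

yes

⟨492⟩ has order 15; its elements mod 2341 are {1, 58, 102, 444, 492, 583, 735, 809, 941, 1023, 1040, 1106, 1234, 1342, 1795}.
809 is in this set.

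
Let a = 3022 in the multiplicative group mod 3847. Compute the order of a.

1923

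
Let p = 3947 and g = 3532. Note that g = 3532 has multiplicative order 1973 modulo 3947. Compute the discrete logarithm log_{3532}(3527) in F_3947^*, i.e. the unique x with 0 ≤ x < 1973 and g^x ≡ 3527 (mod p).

Baby-step giant-step with m = ceil(sqrt(1973)) = 45.
Baby table (3532^j mod 3947 for j=0..44):
  0:1  1:3532  2:2504  3:2848  4:2180  5:3110  6:19  7:9
  8:212  9:2801  10:1950  11:3832  12:361  13:171  14:81  15:1908
  16:1527  17:1762  18:2912  19:3249  20:1539  21:729  22:1384  23:1902
  24:70  25:2526  26:1612  27:2010  28:2614  29:615  30:1330  31:630
  32:2999  33:2667  34:2302  35:3791  36:1588  37:129  38:1723  39:3309
  40:321  41:983  42:2543  43:2451  44:1161
Giant step factor: 3532^(-45) ≡ 2430 (mod 3947).
Scan 3527·2430^i mod 3947 for i = 0, 1, …:
  i=0: 3527   i=1: 1673   i=2: 3927   i=3: 2711
  i=4: 187   i=5: 505   i=6: 3580   i=7: 212
Match at i=7, j=8: x = 7·45 + 8 = 323.

323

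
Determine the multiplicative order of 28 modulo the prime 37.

The order of 28 must divide p − 1 = 36 = 2^2 · 3^2.
Divisors: 1, 2, 3, 4, 6, 9, 12, 18, 36.
Check each in increasing order: 28^1 ≡ 28;  28^2 ≡ 7;  28^3 ≡ 11;  28^4 ≡ 12;  28^6 ≡ 10;  28^9 ≡ 36;  28^12 ≡ 26;  28^18 ≡ 1.
Smallest exponent giving 1 is 18.

18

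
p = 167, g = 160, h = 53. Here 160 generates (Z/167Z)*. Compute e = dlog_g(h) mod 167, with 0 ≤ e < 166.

Baby-step giant-step with m = ceil(sqrt(166)) = 13.
Baby table (160^j mod 167 for j=0..12):
  0:1  1:160  2:49  3:158  4:63  5:60  6:81  7:101
  8:128  9:106  10:93  11:17  12:48
Giant step factor: 160^(-13) ≡ 83 (mod 167).
Scan 53·83^i mod 167 for i = 0, 1, …:
  i=0: 53   i=1: 57   i=2: 55   i=3: 56
  i=4: 139   i=5: 14   i=6: 160
Match at i=6, j=1: e = 6·13 + 1 = 79.

79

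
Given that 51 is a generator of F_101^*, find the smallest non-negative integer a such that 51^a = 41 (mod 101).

55

Baby-step giant-step with m = ceil(sqrt(100)) = 10.
Baby table (51^j mod 101 for j=0..9):
  0:1  1:51  2:76  3:38  4:19  5:60  6:30  7:15
  8:58  9:29
Giant step factor: 51^(-10) ≡ 14 (mod 101).
Scan 41·14^i mod 101 for i = 0, 1, …:
  i=0: 41   i=1: 69   i=2: 57   i=3: 91
  i=4: 62   i=5: 60
Match at i=5, j=5: a = 5·10 + 5 = 55.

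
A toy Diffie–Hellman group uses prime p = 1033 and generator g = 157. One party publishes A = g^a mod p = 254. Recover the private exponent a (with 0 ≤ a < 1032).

Baby-step giant-step with m = ceil(sqrt(1032)) = 33.
Baby table (157^j mod 1033 for j=0..32):
  0:1  1:157  2:890  3:275  4:822  5:962  6:216  7:856
  8:102  9:519  10:909  11:159  12:171  13:1022  14:339  15:540
  16:74  17:255  18:781  19:723  20:914  21:944  22:489  23:331
  24:317  25:185  26:121  27:403  28:258  29:219  30:294  31:706
  32:311
Giant step factor: 157^(-33) ≡ 131 (mod 1033).
Scan 254·131^i mod 1033 for i = 0, 1, …:
  i=0: 254   i=1: 218   i=2: 667   i=3: 605
  i=4: 747   i=5: 755   i=6: 770   i=7: 669
  i=8: 867   i=9: 980   i=10: 288   i=11: 540
Match at i=11, j=15: a = 11·33 + 15 = 378.

378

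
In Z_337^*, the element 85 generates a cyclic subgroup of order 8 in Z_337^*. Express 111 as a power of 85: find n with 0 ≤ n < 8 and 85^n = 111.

3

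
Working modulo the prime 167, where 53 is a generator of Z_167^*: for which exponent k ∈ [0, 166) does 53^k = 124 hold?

64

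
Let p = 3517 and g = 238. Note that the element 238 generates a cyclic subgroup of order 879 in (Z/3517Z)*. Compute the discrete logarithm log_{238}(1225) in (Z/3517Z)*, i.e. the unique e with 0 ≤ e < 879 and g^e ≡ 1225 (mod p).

548

Baby-step giant-step with m = ceil(sqrt(879)) = 30.
Baby table (238^j mod 3517 for j=0..29):
  0:1  1:238  2:372  3:611  4:1221  5:2204  6:519  7:427
  8:3150  9:579  10:639  11:851  12:2069  13:42  14:2962  15:1556
  16:1043  17:2044  18:1126  19:696  20:349  21:2171  22:3216  23:2219
  24:572  25:2490  26:1764  27:1309  28:2046  29:1602
Giant step factor: 238^(-30) ≡ 2606 (mod 3517).
Scan 1225·2606^i mod 3517 for i = 0, 1, …:
  i=0: 1225   i=1: 2431   i=2: 1069   i=3: 350
  i=4: 1197   i=5: 3320   i=6: 100   i=7: 342
  i=8: 1451   i=9: 531     …   i=17: 2587
  i=18: 3150
Match at i=18, j=8: e = 18·30 + 8 = 548.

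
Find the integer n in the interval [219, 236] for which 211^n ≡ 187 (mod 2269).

234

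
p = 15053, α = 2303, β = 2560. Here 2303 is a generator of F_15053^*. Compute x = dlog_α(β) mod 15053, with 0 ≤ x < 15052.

2588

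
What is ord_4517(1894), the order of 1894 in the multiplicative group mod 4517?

The order of 1894 must divide p − 1 = 4516 = 2^2 · 1129.
Divisors: 1, 2, 4, 1129, 2258, 4516.
Check each in increasing order: 1894^1 ≡ 1894;  1894^2 ≡ 738;  1894^4 ≡ 2604;  1894^1129 ≡ 3043;  1894^2258 ≡ 4516;  1894^4516 ≡ 1.
Smallest exponent giving 1 is 4516.

4516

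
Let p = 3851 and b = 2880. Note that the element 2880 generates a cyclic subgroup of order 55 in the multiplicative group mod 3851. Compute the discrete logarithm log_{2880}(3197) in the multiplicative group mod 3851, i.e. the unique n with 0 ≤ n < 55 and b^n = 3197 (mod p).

2

Baby-step giant-step with m = ceil(sqrt(55)) = 8.
Baby table (2880^j mod 3851 for j=0..7):
  0:1  1:2880  2:3197  3:3470  4:255  5:2710  6:2674  7:2971
Giant step factor: 2880^(-8) ≡ 758 (mod 3851).
Scan 3197·758^i mod 3851 for i = 0, 1, …:
  i=0: 3197
Match at i=0, j=2: n = 0·8 + 2 = 2.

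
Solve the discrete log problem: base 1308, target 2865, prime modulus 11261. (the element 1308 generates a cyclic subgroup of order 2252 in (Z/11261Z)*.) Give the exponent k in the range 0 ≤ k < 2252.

Baby-step giant-step with m = ceil(sqrt(2252)) = 48.
Baby table (1308^j mod 11261 for j=0..47):
  0:1  1:1308  2:10453  3:1670  4:10987  5:1960  6:7433  7:4121
  8:7510  9:3488  10:1599  11:8207  12:3023  13:1473  14:1053  15:3482
  16:5012  17:1794  18:4264  19:3117  20:554  21:3928  22:2808  23:1778
  24:5858  25:4784  26:7617  27:8312  28:5231  29:6721  30:7488  31:8495
  32:8114  33:5250  34:9051  35:3397  36:6442  37:2908  38:8707  39:3885
  40:2869  41:2739  42:1614  43:5305  44:2164  45:4001  46:8204  47:10360
Giant step factor: 1308^(-48) ≡ 5421 (mod 11261).
Scan 2865·5421^i mod 11261 for i = 0, 1, …:
  i=0: 2865   i=1: 2246   i=2: 2425   i=3: 4338
  i=4: 3330   i=5: 547   i=6: 3644   i=7: 2330
  i=8: 7349   i=9: 8772     …   i=29: 3897
  i=30: 1
Match at i=30, j=0: k = 30·48 + 0 = 1440.

1440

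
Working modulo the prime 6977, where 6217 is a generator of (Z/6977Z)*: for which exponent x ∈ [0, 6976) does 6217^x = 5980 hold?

3683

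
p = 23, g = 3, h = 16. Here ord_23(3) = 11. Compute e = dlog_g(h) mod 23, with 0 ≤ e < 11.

6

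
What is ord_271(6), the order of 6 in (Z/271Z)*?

The order of 6 must divide p − 1 = 270 = 2 · 3^3 · 5.
Divisors: 1, 2, 3, 5, 6, 9, 10, 15, 18, 27, 30, 45, 54, 90, 135, 270.
Check each in increasing order: 6^1 ≡ 6;  6^2 ≡ 36;  6^3 ≡ 216;  6^5 ≡ 188;  6^6 ≡ 44;  6^9 ≡ 19;  6^10 ≡ 114;  6^15 ≡ 23;  6^18 ≡ 90;  6^27 ≡ 84;  6^30 ≡ 258;  6^45 ≡ 243;  6^54 ≡ 10;  6^90 ≡ 242;  6^135 ≡ 270;  6^270 ≡ 1.
Smallest exponent giving 1 is 270.

270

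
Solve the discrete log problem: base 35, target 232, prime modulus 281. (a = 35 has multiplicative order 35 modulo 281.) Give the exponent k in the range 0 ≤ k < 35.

Successive powers of 35 modulo 281:
  35^0=1  35^1=35  35^2=101  35^3=163  35^4=85  35^5=165
  35^6=155  35^7=86  35^8=200  35^9=256  35^10=249  35^11=4
  35^12=140  35^13=123  35^14=90  35^15=59  35^16=98  35^17=58
  35^18=63  35^19=238  35^20=181  35^21=153  35^22=16  35^23=279
  35^24=211  35^25=79  35^26=236  35^27=111  35^28=232
So 35^28 ≡ 232 (mod 281), giving k = 28.

28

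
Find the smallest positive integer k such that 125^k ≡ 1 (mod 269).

67

The order of 125 must divide p − 1 = 268 = 2^2 · 67.
Divisors: 1, 2, 4, 67, 134, 268.
Check each in increasing order: 125^1 ≡ 125;  125^2 ≡ 23;  125^4 ≡ 260;  125^67 ≡ 1.
Smallest exponent giving 1 is 67.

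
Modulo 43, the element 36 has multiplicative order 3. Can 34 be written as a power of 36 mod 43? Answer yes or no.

no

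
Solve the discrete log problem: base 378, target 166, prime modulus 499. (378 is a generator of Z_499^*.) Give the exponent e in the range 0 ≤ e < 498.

126

Baby-step giant-step with m = ceil(sqrt(498)) = 23.
Baby table (378^j mod 499 for j=0..22):
  0:1  1:378  2:170  3:388  4:457  5:92  6:345  7:171
  8:267  9:128  10:480  11:303  12:263  13:113  14:299  15:248
  16:431  17:244  18:416  19:63  20:361  21:231  22:492
Giant step factor: 378^(-23) ≡ 76 (mod 499).
Scan 166·76^i mod 499 for i = 0, 1, …:
  i=0: 166   i=1: 141   i=2: 237   i=3: 48
  i=4: 155   i=5: 303
Match at i=5, j=11: e = 5·23 + 11 = 126.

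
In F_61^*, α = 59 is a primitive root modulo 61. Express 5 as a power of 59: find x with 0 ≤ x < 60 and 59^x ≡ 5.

Baby-step giant-step with m = ceil(sqrt(60)) = 8.
Baby table (59^j mod 61 for j=0..7):
  0:1  1:59  2:4  3:53  4:16  5:29  6:3  7:55
Giant step factor: 59^(-8) ≡ 56 (mod 61).
Scan 5·56^i mod 61 for i = 0, 1, …:
  i=0: 5   i=1: 36   i=2: 3
Match at i=2, j=6: x = 2·8 + 6 = 22.

22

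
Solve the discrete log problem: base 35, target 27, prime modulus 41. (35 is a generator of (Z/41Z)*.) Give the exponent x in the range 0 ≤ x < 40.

25

Successive powers of 35 modulo 41:
  35^0=1  35^1=35  35^2=36  35^3=30  35^4=25  35^5=14
  35^6=39  35^7=12  35^8=10  35^9=22  35^10=32  35^11=13
  35^12=4  35^13=17  35^14=21  35^15=38  35^16=18  35^17=15
  35^18=33  35^19=7  35^20=40  35^21=6  35^22=5  35^23=11
  35^24=16  35^25=27
So 35^25 ≡ 27 (mod 41), giving x = 25.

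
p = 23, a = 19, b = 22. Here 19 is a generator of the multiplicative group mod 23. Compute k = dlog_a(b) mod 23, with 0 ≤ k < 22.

Successive powers of 19 modulo 23:
  19^0=1  19^1=19  19^2=16  19^3=5  19^4=3  19^5=11
  19^6=2  19^7=15  19^8=9  19^9=10  19^10=6  19^11=22
So 19^11 ≡ 22 (mod 23), giving k = 11.

11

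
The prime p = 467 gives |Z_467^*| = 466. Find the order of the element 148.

The order of 148 must divide p − 1 = 466 = 2 · 233.
Divisors: 1, 2, 233, 466.
Check each in increasing order: 148^1 ≡ 148;  148^2 ≡ 422;  148^233 ≡ 466;  148^466 ≡ 1.
Smallest exponent giving 1 is 466.

466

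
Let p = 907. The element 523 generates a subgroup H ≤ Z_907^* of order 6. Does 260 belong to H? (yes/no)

no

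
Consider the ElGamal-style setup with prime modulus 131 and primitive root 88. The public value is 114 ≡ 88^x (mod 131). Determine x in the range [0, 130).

112

Baby-step giant-step with m = ceil(sqrt(130)) = 12.
Baby table (88^j mod 131 for j=0..11):
  0:1  1:88  2:15  3:10  4:94  5:19  6:100  7:23
  8:59  9:83  10:99  11:66
Giant step factor: 88^(-12) ≡ 3 (mod 131).
Scan 114·3^i mod 131 for i = 0, 1, …:
  i=0: 114   i=1: 80   i=2: 109   i=3: 65
  i=4: 64   i=5: 61   i=6: 52   i=7: 25
  i=8: 75   i=9: 94
Match at i=9, j=4: x = 9·12 + 4 = 112.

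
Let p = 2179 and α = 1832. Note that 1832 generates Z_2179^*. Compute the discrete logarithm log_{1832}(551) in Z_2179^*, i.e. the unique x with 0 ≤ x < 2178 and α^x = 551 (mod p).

Baby-step giant-step with m = ceil(sqrt(2178)) = 47.
Baby table (1832^j mod 2179 for j=0..46):
  0:1  1:1832  2:564  3:402  4:2141  5:112  6:358  7:2156
  8:1444  9:102  10:1649  11:874  12:1782  13:482  14:529  15:1652
  16:2012  17:1295  18:1688  19:415  20:1988  21:907  22:1226  23:1662
  24:721  25:398  26:1350  27:35  28:929  29:129  30:996  31:849
  32:1741  33:1635  34:1374  35:423  36:1391  37:1061  38:84  39:1358
  40:1617  41:1083  42:1166  43:692  44:1745  45:247  46:1451
Giant step factor: 1832^(-47) ≡ 1222 (mod 2179).
Scan 551·1222^i mod 2179 for i = 0, 1, …:
  i=0: 551   i=1: 11   i=2: 368   i=3: 822
  i=4: 2144   i=5: 810   i=6: 554   i=7: 1498
  i=8: 196   i=9: 2001     …   i=26: 587
  i=27: 423
Match at i=27, j=35: x = 27·47 + 35 = 1304.

1304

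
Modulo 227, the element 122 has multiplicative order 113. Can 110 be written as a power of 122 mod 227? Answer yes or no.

110 ∈ ⟨122⟩ iff 110^113 ≡ 1 (mod 227), since |⟨122⟩| = 113.
110^113 mod 227 = 1.
Since 1 = 1, 110 lies in the subgroup.

yes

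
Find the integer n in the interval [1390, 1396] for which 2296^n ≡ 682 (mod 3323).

Compute 2296^1390 mod 3323 = 1490, then multiply by 2296 repeatedly:
  2296^1390=1490  2296^1391=1673  2296^1392=3143  2296^1393=2095  2296^1394=1739
  2296^1395=1821  2296^1396=682
Found 682 at exponent 1396.

1396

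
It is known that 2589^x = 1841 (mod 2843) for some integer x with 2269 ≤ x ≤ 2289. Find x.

2289

Compute 2589^2269 mod 2843 = 1062, then multiply by 2589 repeatedly:
  2589^2269=1062  2589^2270=337  2589^2271=2535  2589^2272=1471  2589^2273=1642
  2589^2274=853  2589^2275=2249  2589^2276=197  2589^2277=1136  2589^2278=1442
  2589^2279=479  2589^2280=583  2589^2281=2597  2589^2282=2781  2589^2283=1533
  2589^2284=109  2589^2285=744  2589^2286=1505  2589^2287=1535  2589^2288=2444
  2589^2289=1841
Found 1841 at exponent 2289.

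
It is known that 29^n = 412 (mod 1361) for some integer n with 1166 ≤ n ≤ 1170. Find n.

1169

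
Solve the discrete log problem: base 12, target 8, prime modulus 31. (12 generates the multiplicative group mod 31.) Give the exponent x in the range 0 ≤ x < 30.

18

Successive powers of 12 modulo 31:
  12^0=1  12^1=12  12^2=20  12^3=23  12^4=28  12^5=26
  12^6=2  12^7=24  12^8=9  12^9=15  12^10=25  12^11=21
  12^12=4  12^13=17  12^14=18  12^15=30  12^16=19  12^17=11
  12^18=8
So 12^18 ≡ 8 (mod 31), giving x = 18.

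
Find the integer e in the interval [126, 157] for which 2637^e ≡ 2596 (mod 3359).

Compute 2637^126 mod 3359 = 2210, then multiply by 2637 repeatedly:
  2637^126=2210  2637^127=3264  2637^128=1410  2637^129=3116  2637^130=778
  2637^131=2596
Found 2596 at exponent 131.

131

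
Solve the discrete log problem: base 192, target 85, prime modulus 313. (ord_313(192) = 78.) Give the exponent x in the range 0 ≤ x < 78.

53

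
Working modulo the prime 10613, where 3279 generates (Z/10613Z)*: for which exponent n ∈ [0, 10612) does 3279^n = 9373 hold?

303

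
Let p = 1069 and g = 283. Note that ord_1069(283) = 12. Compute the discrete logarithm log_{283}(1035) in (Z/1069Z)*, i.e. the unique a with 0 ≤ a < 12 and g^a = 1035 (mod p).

5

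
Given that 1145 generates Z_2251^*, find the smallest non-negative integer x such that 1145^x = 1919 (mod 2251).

170

Baby-step giant-step with m = ceil(sqrt(2250)) = 48.
Baby table (1145^j mod 2251 for j=0..47):
  0:1  1:1145  2:943  3:1506  4:104  5:2028  6:1279  7:1305
  8:1812  9:1569  10:207  11:660  12:1615  13:1104  14:1269  15:1110
  16:1386  17:15  18:1418  19:639  20:80  21:1560  22:1157  23:1177
  24:1567  25:168  26:1025  27:854  28:896  29:1715  30:803  31:1027
  32:893  33:531  34:225  35:1011  36:581  37:1200  38:890  39:1598
  40:1898  41:995  42:269  43:1869  44:1555  45:2185  46:964  47:790
Giant step factor: 1145^(-48) ≡ 1247 (mod 2251).
Scan 1919·1247^i mod 2251 for i = 0, 1, …:
  i=0: 1919   i=1: 180   i=2: 1611   i=3: 1025
Match at i=3, j=26: x = 3·48 + 26 = 170.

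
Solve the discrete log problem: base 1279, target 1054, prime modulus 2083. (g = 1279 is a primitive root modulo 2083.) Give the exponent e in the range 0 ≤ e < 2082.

1763

Baby-step giant-step with m = ceil(sqrt(2082)) = 46.
Baby table (1279^j mod 2083 for j=0..45):
  0:1  1:1279  2:686  3:451  4:1921  5:1102  6:1350  7:1926
  8:1248  9:614  10:15  11:438  12:1958  13:516  14:1736  15:1949
  16:1503  17:1811  18:2056  19:878  20:225  21:321  22:208  23:1491
  24:1044  25:73  26:1715  27:86  28:1678  29:672  30:1292  31:649
  32:1037  33:1535  34:1079  35:1095  36:729  37:1290  38:174  39:1748
  40:633  41:1403  42:974  43:112  44:1604  45:1844
Giant step factor: 1279^(-46) ≡ 693 (mod 2083).
Scan 1054·693^i mod 2083 for i = 0, 1, …:
  i=0: 1054   i=1: 1372   i=2: 948   i=3: 819
  i=4: 991   i=5: 1456   i=6: 836   i=7: 274
  i=8: 329   i=9: 950     …   i=37: 1142
  i=38: 1949
Match at i=38, j=15: e = 38·46 + 15 = 1763.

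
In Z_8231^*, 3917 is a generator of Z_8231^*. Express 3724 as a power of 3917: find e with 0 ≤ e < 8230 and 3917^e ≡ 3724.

371

Baby-step giant-step with m = ceil(sqrt(8230)) = 91.
Baby table (3917^j mod 8231 for j=0..90):
  0:1  1:3917  2:305  3:1190  4:2484  5:786  6:368  7:1031
  8:5237  9:1677  10:471  11:1163  12:3728  13:782  14:1162  15:8042
  16:477  17:8203  18:5558  19:7922  20:7835  21:4527  22:2685  23:6158
  24:4056  25:1522  26:2430  27:3274  28:360  29:2619  30:2797  31:388
  32:5292  33:3106  34:784  35:765  36:421  37:2857  38:4940  39:7130
  40:427  41:1666  42:6770  43:6039  44:7100  45:6382  46:747  47:3994
  48:5598  49:8213  50:3573  51:2741  52:3273  53:4674  54:2314  55:1607
  56:6135  57:4506  58:2738  59:7984  60:3759  61:6975  62:2386  63:3777
  64:3402  65:7876  66:504  67:6959  68:5562  69:7128  70:824  71:1056
  72:4390  73:1071  74:5528  75:5646  76:6916  77:1751  78:2244  79:7271
  80:1247  81:3516  82:1709  83:2350  84:2692  85:653  86:6191  87:1621
  88:3356  89:545  90:2936
Giant step factor: 3917^(-91) ≡ 3636 (mod 8231).
Scan 3724·3636^i mod 8231 for i = 0, 1, …:
  i=0: 3724   i=1: 469   i=2: 1467   i=3: 324
  i=4: 1031
Match at i=4, j=7: e = 4·91 + 7 = 371.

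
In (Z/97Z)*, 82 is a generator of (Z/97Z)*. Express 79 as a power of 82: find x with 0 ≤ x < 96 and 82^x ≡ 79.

18

Successive powers of 82 modulo 97:
  82^0=1  82^1=82  82^2=31  82^3=20  82^4=88  82^5=38
  82^6=12  82^7=14  82^8=81  82^9=46  82^10=86  82^11=68
  82^12=47  82^13=71  82^14=2  82^15=67  82^16=62  82^17=40
  82^18=79
So 82^18 ≡ 79 (mod 97), giving x = 18.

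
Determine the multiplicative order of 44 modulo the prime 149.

The order of 44 must divide p − 1 = 148 = 2^2 · 37.
Divisors: 1, 2, 4, 37, 74, 148.
Check each in increasing order: 44^1 ≡ 44;  44^2 ≡ 148;  44^4 ≡ 1.
Smallest exponent giving 1 is 4.

4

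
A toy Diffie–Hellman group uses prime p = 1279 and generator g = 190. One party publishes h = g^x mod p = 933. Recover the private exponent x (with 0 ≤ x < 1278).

206

Baby-step giant-step with m = ceil(sqrt(1278)) = 36.
Baby table (190^j mod 1279 for j=0..35):
  0:1  1:190  2:288  3:1002  4:1088  5:801  6:1268  7:468
  8:669  9:489  10:822  11:142  12:121  13:1247  14:315  15:1016
  16:1190  17:996  18:1227  19:352  20:372  21:335  22:979  23:555
  24:572  25:1244  26:1024  27:152  28:742  29:290  30:103  31:385
  32:247  33:886  34:791  35:647
Giant step factor: 190^(-36) ≡ 1060 (mod 1279).
Scan 933·1060^i mod 1279 for i = 0, 1, …:
  i=0: 933   i=1: 313   i=2: 519   i=3: 170
  i=4: 1140   i=5: 1024
Match at i=5, j=26: x = 5·36 + 26 = 206.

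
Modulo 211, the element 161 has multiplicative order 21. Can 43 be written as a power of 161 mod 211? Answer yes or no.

yes

43 ∈ ⟨161⟩ iff 43^21 ≡ 1 (mod 211), since |⟨161⟩| = 21.
43^21 mod 211 = 1.
Since 1 = 1, 43 lies in the subgroup.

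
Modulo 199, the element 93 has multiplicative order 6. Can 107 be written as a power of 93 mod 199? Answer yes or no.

⟨93⟩ has order 6; its elements mod 199 are {1, 92, 93, 106, 107, 198}.
107 is in this set.

yes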